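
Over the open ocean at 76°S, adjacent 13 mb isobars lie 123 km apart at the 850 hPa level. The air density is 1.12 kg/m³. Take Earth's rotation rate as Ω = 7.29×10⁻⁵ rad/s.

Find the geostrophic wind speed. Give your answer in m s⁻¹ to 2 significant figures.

Coriolis parameter at 76°S:
f = 2Ω sin φ = 2 × 7.29×10⁻⁵ × sin 76° = 1.41×10⁻⁴ s⁻¹
Pressure gradient: |∂P/∂n| = 1300 Pa / 123000 m = 1.06×10⁻² Pa/m
Geostrophic balance (pressure-gradient force = Coriolis force):
V_g = (1/(fρ)) |∂P/∂n| = 1.06×10⁻² / (1.41×10⁻⁴ × 1.12) = 66.7 m/s

67 m s⁻¹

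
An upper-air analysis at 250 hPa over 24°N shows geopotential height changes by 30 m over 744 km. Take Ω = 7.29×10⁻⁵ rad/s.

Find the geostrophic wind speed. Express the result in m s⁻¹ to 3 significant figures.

6.67 m s⁻¹

Coriolis parameter at 24°N:
f = 2Ω sin φ = 2 × 7.29×10⁻⁵ × sin 24° = 5.93×10⁻⁵ s⁻¹
Height gradient: |∂Z/∂n| = 30 m / 744000 m = 4.03×10⁻⁵
On a pressure surface, geostrophic balance gives V_g = (g/f)|∂Z/∂n|:
V_g = 9.81 × 4.03×10⁻⁵ / 5.93×10⁻⁵ = 6.67 m/s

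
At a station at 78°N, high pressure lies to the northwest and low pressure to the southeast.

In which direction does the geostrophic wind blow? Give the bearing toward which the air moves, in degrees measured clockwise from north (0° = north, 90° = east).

225°

The pressure-gradient force points toward the southeast (bearing 135°).
Geostrophic balance: in the Northern Hemisphere the Coriolis force deflects motion to the right, so the geostrophic wind blows 90° to the right of the pressure-gradient force (low pressure on the left).
Rotating 135° by 90° clockwise gives 225° — the wind blows toward the southwest.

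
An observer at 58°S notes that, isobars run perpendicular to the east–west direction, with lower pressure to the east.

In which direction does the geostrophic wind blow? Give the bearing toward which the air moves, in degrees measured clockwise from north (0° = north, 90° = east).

The pressure-gradient force points toward the east (bearing 090°).
Geostrophic balance: in the Southern Hemisphere the Coriolis force deflects motion to the left, so the geostrophic wind blows 90° to the left of the pressure-gradient force (low pressure on the right).
Rotating 090° by 90° counterclockwise gives 000° — the wind blows toward the north.

000°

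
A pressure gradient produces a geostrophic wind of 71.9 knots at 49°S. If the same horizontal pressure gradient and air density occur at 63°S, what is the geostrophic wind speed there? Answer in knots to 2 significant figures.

61 knots

With the same pressure gradient and density, V_g ∝ 1/f ∝ 1/sin φ.
V₂ = V₁ · sin φ₁ / sin φ₂ = 71.9 × sin 49° / sin 63°
V₂ = 71.9 × 0.7547/0.8910 = 61 knots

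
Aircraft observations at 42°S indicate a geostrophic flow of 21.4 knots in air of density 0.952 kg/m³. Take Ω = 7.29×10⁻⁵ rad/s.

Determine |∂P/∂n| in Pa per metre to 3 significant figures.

Coriolis parameter at 42°S:
f = 2Ω sin φ = 2 × 7.29×10⁻⁵ × sin 42° = 9.76×10⁻⁵ s⁻¹
Wind speed in SI: 21.4 knots = 11.0 m/s
Geostrophic balance rearranged: |∂P/∂n| = f ρ V_g
|∂P/∂n| = 9.76×10⁻⁵ × 0.952 × 11.0 = 1.02×10⁻³ Pa/m

1.02×10⁻³ Pa/m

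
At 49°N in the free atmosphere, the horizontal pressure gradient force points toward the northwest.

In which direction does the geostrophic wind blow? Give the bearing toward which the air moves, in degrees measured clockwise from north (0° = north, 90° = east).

The pressure-gradient force points toward the northwest (bearing 315°).
Geostrophic balance: in the Northern Hemisphere the Coriolis force deflects motion to the right, so the geostrophic wind blows 90° to the right of the pressure-gradient force (low pressure on the left).
Rotating 315° by 90° clockwise gives 045° — the wind blows toward the northeast.

045°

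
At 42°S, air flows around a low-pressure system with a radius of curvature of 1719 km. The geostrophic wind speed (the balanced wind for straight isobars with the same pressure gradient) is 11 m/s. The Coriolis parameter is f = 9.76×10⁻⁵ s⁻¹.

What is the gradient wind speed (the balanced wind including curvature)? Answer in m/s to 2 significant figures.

10 m/s

Around a low, centrifugal force acts outward with Coriolis, so pressure-gradient force balances both:
(1/ρ)|∂P/∂n| = fV + V²/R  →  V² + fR·V − fR·V_g = 0
With fR = 9.76×10⁻⁵ × 1719×10³ m = 168 m/s:
V = [−fR + √((fR)² + 4 fR V_g)]/2 = [−168 + √(168² + 4×168×11)]/2 = 10.4 m/s
Subgeostrophic (V < V_g = 11 m/s), as expected around a low.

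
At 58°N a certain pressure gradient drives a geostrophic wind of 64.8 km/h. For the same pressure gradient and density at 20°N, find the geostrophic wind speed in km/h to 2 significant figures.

With the same pressure gradient and density, V_g ∝ 1/f ∝ 1/sin φ.
V₂ = V₁ · sin φ₁ / sin φ₂ = 64.8 × sin 58° / sin 20°
V₂ = 64.8 × 0.8480/0.3420 = 160 km/h

160 km/h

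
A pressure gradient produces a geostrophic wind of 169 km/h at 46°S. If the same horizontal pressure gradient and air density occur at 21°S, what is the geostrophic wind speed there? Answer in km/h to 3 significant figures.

339 km/h

With the same pressure gradient and density, V_g ∝ 1/f ∝ 1/sin φ.
V₂ = V₁ · sin φ₁ / sin φ₂ = 169 × sin 46° / sin 21°
V₂ = 169 × 0.7193/0.3584 = 339 km/h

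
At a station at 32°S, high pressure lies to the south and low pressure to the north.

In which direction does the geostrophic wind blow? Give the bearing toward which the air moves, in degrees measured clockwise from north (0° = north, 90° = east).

The pressure-gradient force points toward the north (bearing 000°).
Geostrophic balance: in the Southern Hemisphere the Coriolis force deflects motion to the left, so the geostrophic wind blows 90° to the left of the pressure-gradient force (low pressure on the right).
Rotating 000° by 90° counterclockwise gives 270° — the wind blows toward the west.

270°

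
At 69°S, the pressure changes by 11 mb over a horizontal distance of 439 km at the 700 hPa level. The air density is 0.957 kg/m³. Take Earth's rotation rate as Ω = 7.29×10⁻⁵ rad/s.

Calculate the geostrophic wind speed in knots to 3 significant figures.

Coriolis parameter at 69°S:
f = 2Ω sin φ = 2 × 7.29×10⁻⁵ × sin 69° = 1.36×10⁻⁴ s⁻¹
Pressure gradient: |∂P/∂n| = 1100 Pa / 439000 m = 2.51×10⁻³ Pa/m
Geostrophic balance (pressure-gradient force = Coriolis force):
V_g = (1/(fρ)) |∂P/∂n| = 2.51×10⁻³ / (1.36×10⁻⁴ × 0.957) = 19.2 m/s
Converting: 19.2 m/s × 1.944 = 37.4 knots

37.4 knots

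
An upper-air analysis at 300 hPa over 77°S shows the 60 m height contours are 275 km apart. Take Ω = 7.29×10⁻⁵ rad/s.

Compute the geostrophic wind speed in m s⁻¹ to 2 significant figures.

15 m s⁻¹

Coriolis parameter at 77°S:
f = 2Ω sin φ = 2 × 7.29×10⁻⁵ × sin 77° = 1.42×10⁻⁴ s⁻¹
Height gradient: |∂Z/∂n| = 60 m / 275000 m = 2.18×10⁻⁴
On a pressure surface, geostrophic balance gives V_g = (g/f)|∂Z/∂n|:
V_g = 9.81 × 2.18×10⁻⁴ / 1.42×10⁻⁴ = 15.1 m/s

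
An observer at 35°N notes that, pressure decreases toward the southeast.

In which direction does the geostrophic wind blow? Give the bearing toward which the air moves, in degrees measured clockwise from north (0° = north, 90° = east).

The pressure-gradient force points toward the southeast (bearing 135°).
Geostrophic balance: in the Northern Hemisphere the Coriolis force deflects motion to the right, so the geostrophic wind blows 90° to the right of the pressure-gradient force (low pressure on the left).
Rotating 135° by 90° clockwise gives 225° — the wind blows toward the southwest.

225°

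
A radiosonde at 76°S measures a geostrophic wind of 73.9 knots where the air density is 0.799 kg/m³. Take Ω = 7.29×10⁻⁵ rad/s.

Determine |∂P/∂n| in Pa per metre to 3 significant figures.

Coriolis parameter at 76°S:
f = 2Ω sin φ = 2 × 7.29×10⁻⁵ × sin 76° = 1.41×10⁻⁴ s⁻¹
Wind speed in SI: 73.9 knots = 38.0 m/s
Geostrophic balance rearranged: |∂P/∂n| = f ρ V_g
|∂P/∂n| = 1.41×10⁻⁴ × 0.799 × 38.0 = 4.30×10⁻³ Pa/m

4.30×10⁻³ Pa/m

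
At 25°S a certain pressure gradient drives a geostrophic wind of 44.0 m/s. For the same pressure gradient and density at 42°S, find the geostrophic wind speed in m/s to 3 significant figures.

With the same pressure gradient and density, V_g ∝ 1/f ∝ 1/sin φ.
V₂ = V₁ · sin φ₁ / sin φ₂ = 44.0 × sin 25° / sin 42°
V₂ = 44.0 × 0.4226/0.6691 = 27.8 m/s

27.8 m/s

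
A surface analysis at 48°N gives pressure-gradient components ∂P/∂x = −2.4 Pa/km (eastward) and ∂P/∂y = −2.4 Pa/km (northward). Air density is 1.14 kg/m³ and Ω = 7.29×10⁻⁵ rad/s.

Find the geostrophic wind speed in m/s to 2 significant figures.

27 m/s

Coriolis parameter at 48°N:
f = 2Ω sin φ = 2 × 7.29×10⁻⁵ × sin 48° = 1.08×10⁻⁴ s⁻¹
Component geostrophic relations (x east, y north):
u_g = −(1/(fρ)) ∂P/∂y,  v_g = (1/(fρ)) ∂P/∂x
u_g = −(−2.4×10⁻³)/(1.08×10⁻⁴ × 1.14) = 19.4 m/s;  v_g = (−2.4×10⁻³)/(1.08×10⁻⁴ × 1.14) = −19.4 m/s
|V_g| = √(u_g² + v_g²) = 27.5 m/s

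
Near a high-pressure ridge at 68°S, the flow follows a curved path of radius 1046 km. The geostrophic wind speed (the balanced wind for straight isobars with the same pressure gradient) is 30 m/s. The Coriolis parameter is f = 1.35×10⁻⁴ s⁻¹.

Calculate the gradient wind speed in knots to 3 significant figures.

84.1 knots

Around a high, pressure-gradient force acts outward with centrifugal, so Coriolis balances both:
fV = (1/ρ)|∂P/∂n| + V²/R  →  V² − fR·V + fR·V_g = 0
With fR = 1.35×10⁻⁴ × 1046×10³ m = 141 m/s:
V = [fR − √((fR)² − 4 fR V_g)]/2 = [141 − √(141² − 4×141×30)]/2 = 43.2 m/s
Supergeostrophic (V > V_g = 30 m/s), as expected around a high.
Converting: 43.2 m/s × 1.944 = 84.1 knots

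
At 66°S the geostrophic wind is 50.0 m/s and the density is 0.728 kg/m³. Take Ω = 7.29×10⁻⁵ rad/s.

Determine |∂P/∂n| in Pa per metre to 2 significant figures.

Coriolis parameter at 66°S:
f = 2Ω sin φ = 2 × 7.29×10⁻⁵ × sin 66° = 1.33×10⁻⁴ s⁻¹
Geostrophic balance rearranged: |∂P/∂n| = f ρ V_g
|∂P/∂n| = 1.33×10⁻⁴ × 0.728 × 50.0 = 4.85×10⁻³ Pa/m

4.8×10⁻³ Pa/m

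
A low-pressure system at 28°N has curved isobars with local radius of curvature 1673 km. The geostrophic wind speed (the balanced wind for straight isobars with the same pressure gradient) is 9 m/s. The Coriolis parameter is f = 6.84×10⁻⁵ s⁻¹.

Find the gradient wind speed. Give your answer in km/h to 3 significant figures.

30.2 km/h

Around a low, centrifugal force acts outward with Coriolis, so pressure-gradient force balances both:
(1/ρ)|∂P/∂n| = fV + V²/R  →  V² + fR·V − fR·V_g = 0
With fR = 6.84×10⁻⁵ × 1673×10³ m = 114 m/s:
V = [−fR + √((fR)² + 4 fR V_g)]/2 = [−114 + √(114² + 4×114×9)]/2 = 8.39 m/s
Subgeostrophic (V < V_g = 9 m/s), as expected around a low.
Converting: 8.39 m/s × 3.6 = 30.2 km/h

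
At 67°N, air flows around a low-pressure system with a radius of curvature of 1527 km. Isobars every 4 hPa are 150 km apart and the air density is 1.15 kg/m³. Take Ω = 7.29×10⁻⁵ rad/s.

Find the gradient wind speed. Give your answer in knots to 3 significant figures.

31.1 knots

Coriolis parameter at 67°N:
f = 2Ω sin φ = 2 × 7.29×10⁻⁵ × sin 67° = 1.34×10⁻⁴ s⁻¹
Pressure gradient: |∂P/∂n| = 400 Pa / 150000 m = 2.67×10⁻³ Pa/m
Geostrophic speed: V_g = |∂P/∂n|/(fρ) = 2.67×10⁻³/(1.34×10⁻⁴ × 1.15) = 17.3 m/s
Around a low, centrifugal force acts outward with Coriolis, so pressure-gradient force balances both:
(1/ρ)|∂P/∂n| = fV + V²/R  →  V² + fR·V − fR·V_g = 0
With fR = 1.34×10⁻⁴ × 1527×10³ m = 205 m/s:
V = [−fR + √((fR)² + 4 fR V_g)]/2 = [−205 + √(205² + 4×205×17.3)]/2 = 16 m/s
Subgeostrophic (V < V_g = 17.3 m/s), as expected around a low.
Converting: 16 m/s × 1.944 = 31.1 knots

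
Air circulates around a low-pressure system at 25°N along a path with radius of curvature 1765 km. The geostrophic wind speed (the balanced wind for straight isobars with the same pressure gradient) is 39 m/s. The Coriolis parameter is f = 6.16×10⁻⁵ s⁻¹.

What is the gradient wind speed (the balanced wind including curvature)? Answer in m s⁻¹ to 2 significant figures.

30 m s⁻¹

Around a low, centrifugal force acts outward with Coriolis, so pressure-gradient force balances both:
(1/ρ)|∂P/∂n| = fV + V²/R  →  V² + fR·V − fR·V_g = 0
With fR = 6.16×10⁻⁵ × 1765×10³ m = 109 m/s:
V = [−fR + √((fR)² + 4 fR V_g)]/2 = [−109 + √(109² + 4×109×39)]/2 = 30.5 m/s
Subgeostrophic (V < V_g = 39 m/s), as expected around a low.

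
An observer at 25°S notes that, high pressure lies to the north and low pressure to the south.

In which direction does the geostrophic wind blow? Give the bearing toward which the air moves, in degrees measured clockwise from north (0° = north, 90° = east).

The pressure-gradient force points toward the south (bearing 180°).
Geostrophic balance: in the Southern Hemisphere the Coriolis force deflects motion to the left, so the geostrophic wind blows 90° to the left of the pressure-gradient force (low pressure on the right).
Rotating 180° by 90° counterclockwise gives 090° — the wind blows toward the east.

090°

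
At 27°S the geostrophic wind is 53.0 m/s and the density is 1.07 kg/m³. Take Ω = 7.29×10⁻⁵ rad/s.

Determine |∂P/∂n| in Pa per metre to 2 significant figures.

Coriolis parameter at 27°S:
f = 2Ω sin φ = 2 × 7.29×10⁻⁵ × sin 27° = 6.62×10⁻⁵ s⁻¹
Geostrophic balance rearranged: |∂P/∂n| = f ρ V_g
|∂P/∂n| = 6.62×10⁻⁵ × 1.07 × 53.0 = 3.75×10⁻³ Pa/m

3.8×10⁻³ Pa/m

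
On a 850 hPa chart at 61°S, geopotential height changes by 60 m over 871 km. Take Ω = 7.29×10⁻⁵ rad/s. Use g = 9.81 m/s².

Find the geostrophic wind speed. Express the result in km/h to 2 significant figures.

19 km/h

Coriolis parameter at 61°S:
f = 2Ω sin φ = 2 × 7.29×10⁻⁵ × sin 61° = 1.28×10⁻⁴ s⁻¹
Height gradient: |∂Z/∂n| = 60 m / 871000 m = 6.89×10⁻⁵
On a pressure surface, geostrophic balance gives V_g = (g/f)|∂Z/∂n|:
V_g = 9.81 × 6.89×10⁻⁵ / 1.28×10⁻⁴ = 5.30 m/s
Converting: 5.30 m/s × 3.6 = 19 km/h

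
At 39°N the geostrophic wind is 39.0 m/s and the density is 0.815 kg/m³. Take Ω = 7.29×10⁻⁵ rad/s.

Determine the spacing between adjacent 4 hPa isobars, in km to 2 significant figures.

140 km

Coriolis parameter at 39°N:
f = 2Ω sin φ = 2 × 7.29×10⁻⁵ × sin 39° = 9.18×10⁻⁵ s⁻¹
Geostrophic balance rearranged: |∂P/∂n| = f ρ V_g
|∂P/∂n| = 9.18×10⁻⁵ × 0.815 × 39.0 = 2.92×10⁻³ Pa/m
Isobar spacing: Δn = ΔP/|∂P/∂n| = 400 Pa / 2.92×10⁻³ Pa/m = 137154 m ≈ 140 km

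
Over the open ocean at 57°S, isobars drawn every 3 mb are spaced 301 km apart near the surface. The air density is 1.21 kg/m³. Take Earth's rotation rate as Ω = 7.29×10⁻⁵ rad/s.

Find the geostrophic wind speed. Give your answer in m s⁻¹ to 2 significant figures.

6.7 m s⁻¹

Coriolis parameter at 57°S:
f = 2Ω sin φ = 2 × 7.29×10⁻⁵ × sin 57° = 1.22×10⁻⁴ s⁻¹
Pressure gradient: |∂P/∂n| = 300 Pa / 301000 m = 9.97×10⁻⁴ Pa/m
Geostrophic balance (pressure-gradient force = Coriolis force):
V_g = (1/(fρ)) |∂P/∂n| = 9.97×10⁻⁴ / (1.22×10⁻⁴ × 1.21) = 6.74 m/s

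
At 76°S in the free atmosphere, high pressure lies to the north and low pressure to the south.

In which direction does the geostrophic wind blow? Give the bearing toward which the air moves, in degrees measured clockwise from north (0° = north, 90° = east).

090°

The pressure-gradient force points toward the south (bearing 180°).
Geostrophic balance: in the Southern Hemisphere the Coriolis force deflects motion to the left, so the geostrophic wind blows 90° to the left of the pressure-gradient force (low pressure on the right).
Rotating 180° by 90° counterclockwise gives 090° — the wind blows toward the east.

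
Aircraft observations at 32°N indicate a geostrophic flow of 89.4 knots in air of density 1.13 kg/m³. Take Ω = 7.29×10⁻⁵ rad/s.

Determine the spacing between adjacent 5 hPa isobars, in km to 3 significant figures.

Coriolis parameter at 32°N:
f = 2Ω sin φ = 2 × 7.29×10⁻⁵ × sin 32° = 7.73×10⁻⁵ s⁻¹
Wind speed in SI: 89.4 knots = 46.0 m/s
Geostrophic balance rearranged: |∂P/∂n| = f ρ V_g
|∂P/∂n| = 7.73×10⁻⁵ × 1.13 × 46.0 = 4.02×10⁻³ Pa/m
Isobar spacing: Δn = ΔP/|∂P/∂n| = 500 Pa / 4.02×10⁻³ Pa/m = 124523 m ≈ 125 km

125 km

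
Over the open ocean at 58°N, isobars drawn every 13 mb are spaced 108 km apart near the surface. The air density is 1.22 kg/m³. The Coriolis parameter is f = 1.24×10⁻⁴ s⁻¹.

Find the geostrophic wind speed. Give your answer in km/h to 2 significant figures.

290 km/h

Pressure gradient: |∂P/∂n| = 1300 Pa / 108000 m = 1.20×10⁻² Pa/m
Geostrophic balance (pressure-gradient force = Coriolis force):
V_g = (1/(fρ)) |∂P/∂n| = 1.20×10⁻² / (1.24×10⁻⁴ × 1.22) = 79.6 m/s
Converting: 79.6 m/s × 3.6 = 290 km/h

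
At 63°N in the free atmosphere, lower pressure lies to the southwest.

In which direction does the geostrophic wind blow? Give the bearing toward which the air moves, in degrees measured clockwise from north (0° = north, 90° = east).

The pressure-gradient force points toward the southwest (bearing 225°).
Geostrophic balance: in the Northern Hemisphere the Coriolis force deflects motion to the right, so the geostrophic wind blows 90° to the right of the pressure-gradient force (low pressure on the left).
Rotating 225° by 90° clockwise gives 315° — the wind blows toward the northwest.

315°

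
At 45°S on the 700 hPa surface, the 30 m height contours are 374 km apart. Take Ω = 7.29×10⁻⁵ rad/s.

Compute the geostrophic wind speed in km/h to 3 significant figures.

Coriolis parameter at 45°S:
f = 2Ω sin φ = 2 × 7.29×10⁻⁵ × sin 45° = 1.03×10⁻⁴ s⁻¹
Height gradient: |∂Z/∂n| = 30 m / 374000 m = 8.02×10⁻⁵
On a pressure surface, geostrophic balance gives V_g = (g/f)|∂Z/∂n|:
V_g = 9.81 × 8.02×10⁻⁵ / 1.03×10⁻⁴ = 7.63 m/s
Converting: 7.63 m/s × 3.6 = 27.5 km/h

27.5 km/h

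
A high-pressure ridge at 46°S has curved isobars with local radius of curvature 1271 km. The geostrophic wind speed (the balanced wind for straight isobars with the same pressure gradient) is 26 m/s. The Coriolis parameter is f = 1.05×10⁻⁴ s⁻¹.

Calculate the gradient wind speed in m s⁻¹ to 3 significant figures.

Around a high, pressure-gradient force acts outward with centrifugal, so Coriolis balances both:
fV = (1/ρ)|∂P/∂n| + V²/R  →  V² − fR·V + fR·V_g = 0
With fR = 1.05×10⁻⁴ × 1271×10³ m = 133 m/s:
V = [fR − √((fR)² − 4 fR V_g)]/2 = [133 − √(133² − 4×133×26)]/2 = 35.4 m/s
Supergeostrophic (V > V_g = 26 m/s), as expected around a high.

35.4 m s⁻¹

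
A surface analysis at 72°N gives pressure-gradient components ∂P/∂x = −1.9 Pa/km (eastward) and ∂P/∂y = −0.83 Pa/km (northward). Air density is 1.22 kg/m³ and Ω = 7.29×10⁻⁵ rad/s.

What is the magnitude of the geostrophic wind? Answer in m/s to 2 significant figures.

12 m/s

Coriolis parameter at 72°N:
f = 2Ω sin φ = 2 × 7.29×10⁻⁵ × sin 72° = 1.39×10⁻⁴ s⁻¹
Component geostrophic relations (x east, y north):
u_g = −(1/(fρ)) ∂P/∂y,  v_g = (1/(fρ)) ∂P/∂x
u_g = −(−0.83×10⁻³)/(1.39×10⁻⁴ × 1.22) = 4.91 m/s;  v_g = (−1.9×10⁻³)/(1.39×10⁻⁴ × 1.22) = −11.2 m/s
|V_g| = √(u_g² + v_g²) = 12.3 m/s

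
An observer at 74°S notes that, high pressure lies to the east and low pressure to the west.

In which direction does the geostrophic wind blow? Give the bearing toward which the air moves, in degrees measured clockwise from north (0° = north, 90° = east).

180°

The pressure-gradient force points toward the west (bearing 270°).
Geostrophic balance: in the Southern Hemisphere the Coriolis force deflects motion to the left, so the geostrophic wind blows 90° to the left of the pressure-gradient force (low pressure on the right).
Rotating 270° by 90° counterclockwise gives 180° — the wind blows toward the south.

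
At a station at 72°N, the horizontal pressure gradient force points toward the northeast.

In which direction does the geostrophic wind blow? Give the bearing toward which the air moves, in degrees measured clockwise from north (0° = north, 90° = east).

135°

The pressure-gradient force points toward the northeast (bearing 045°).
Geostrophic balance: in the Northern Hemisphere the Coriolis force deflects motion to the right, so the geostrophic wind blows 90° to the right of the pressure-gradient force (low pressure on the left).
Rotating 045° by 90° clockwise gives 135° — the wind blows toward the southeast.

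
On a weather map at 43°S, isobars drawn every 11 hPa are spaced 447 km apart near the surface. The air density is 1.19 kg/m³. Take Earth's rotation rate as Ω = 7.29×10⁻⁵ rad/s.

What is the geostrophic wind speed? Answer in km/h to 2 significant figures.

75 km/h

Coriolis parameter at 43°S:
f = 2Ω sin φ = 2 × 7.29×10⁻⁵ × sin 43° = 9.94×10⁻⁵ s⁻¹
Pressure gradient: |∂P/∂n| = 1100 Pa / 447000 m = 2.46×10⁻³ Pa/m
Geostrophic balance (pressure-gradient force = Coriolis force):
V_g = (1/(fρ)) |∂P/∂n| = 2.46×10⁻³ / (9.94×10⁻⁵ × 1.19) = 20.8 m/s
Converting: 20.8 m/s × 3.6 = 75 km/h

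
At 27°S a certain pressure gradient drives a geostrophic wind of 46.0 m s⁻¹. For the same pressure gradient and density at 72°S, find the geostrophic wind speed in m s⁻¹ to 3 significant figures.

With the same pressure gradient and density, V_g ∝ 1/f ∝ 1/sin φ.
V₂ = V₁ · sin φ₁ / sin φ₂ = 46.0 × sin 27° / sin 72°
V₂ = 46.0 × 0.4540/0.9511 = 22.0 m s⁻¹

22.0 m s⁻¹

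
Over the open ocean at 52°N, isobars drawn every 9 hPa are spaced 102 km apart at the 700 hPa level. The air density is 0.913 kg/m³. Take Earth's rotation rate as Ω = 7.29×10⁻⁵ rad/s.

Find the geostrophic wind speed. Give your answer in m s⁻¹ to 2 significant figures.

Coriolis parameter at 52°N:
f = 2Ω sin φ = 2 × 7.29×10⁻⁵ × sin 52° = 1.15×10⁻⁴ s⁻¹
Pressure gradient: |∂P/∂n| = 900 Pa / 102000 m = 8.82×10⁻³ Pa/m
Geostrophic balance (pressure-gradient force = Coriolis force):
V_g = (1/(fρ)) |∂P/∂n| = 8.82×10⁻³ / (1.15×10⁻⁴ × 0.913) = 84.1 m/s

84 m s⁻¹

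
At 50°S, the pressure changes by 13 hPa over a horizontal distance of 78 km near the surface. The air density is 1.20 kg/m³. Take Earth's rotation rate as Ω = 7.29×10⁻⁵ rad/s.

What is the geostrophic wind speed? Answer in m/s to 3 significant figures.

124 m/s

Coriolis parameter at 50°S:
f = 2Ω sin φ = 2 × 7.29×10⁻⁵ × sin 50° = 1.12×10⁻⁴ s⁻¹
Pressure gradient: |∂P/∂n| = 1300 Pa / 78000 m = 1.67×10⁻² Pa/m
Geostrophic balance (pressure-gradient force = Coriolis force):
V_g = (1/(fρ)) |∂P/∂n| = 1.67×10⁻² / (1.12×10⁻⁴ × 1.20) = 124 m/s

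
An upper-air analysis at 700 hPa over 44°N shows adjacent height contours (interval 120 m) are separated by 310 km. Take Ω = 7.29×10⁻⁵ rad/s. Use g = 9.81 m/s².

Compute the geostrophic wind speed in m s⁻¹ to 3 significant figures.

37.5 m s⁻¹

Coriolis parameter at 44°N:
f = 2Ω sin φ = 2 × 7.29×10⁻⁵ × sin 44° = 1.01×10⁻⁴ s⁻¹
Height gradient: |∂Z/∂n| = 120 m / 310000 m = 3.87×10⁻⁴
On a pressure surface, geostrophic balance gives V_g = (g/f)|∂Z/∂n|:
V_g = 9.81 × 3.87×10⁻⁴ / 1.01×10⁻⁴ = 37.5 m/s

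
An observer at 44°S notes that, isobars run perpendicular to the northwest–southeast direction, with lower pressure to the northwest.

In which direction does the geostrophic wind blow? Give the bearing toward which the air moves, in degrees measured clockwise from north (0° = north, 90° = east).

The pressure-gradient force points toward the northwest (bearing 315°).
Geostrophic balance: in the Southern Hemisphere the Coriolis force deflects motion to the left, so the geostrophic wind blows 90° to the left of the pressure-gradient force (low pressure on the right).
Rotating 315° by 90° counterclockwise gives 225° — the wind blows toward the southwest.

225°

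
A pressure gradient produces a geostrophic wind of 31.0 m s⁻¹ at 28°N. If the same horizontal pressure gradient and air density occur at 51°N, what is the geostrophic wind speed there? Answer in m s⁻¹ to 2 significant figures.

With the same pressure gradient and density, V_g ∝ 1/f ∝ 1/sin φ.
V₂ = V₁ · sin φ₁ / sin φ₂ = 31.0 × sin 28° / sin 51°
V₂ = 31.0 × 0.4695/0.7771 = 19 m s⁻¹

19 m s⁻¹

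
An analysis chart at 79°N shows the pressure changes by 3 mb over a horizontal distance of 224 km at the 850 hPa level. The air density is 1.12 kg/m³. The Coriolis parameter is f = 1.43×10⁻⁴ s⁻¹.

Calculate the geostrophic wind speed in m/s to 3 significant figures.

Pressure gradient: |∂P/∂n| = 300 Pa / 224000 m = 1.34×10⁻³ Pa/m
Geostrophic balance (pressure-gradient force = Coriolis force):
V_g = (1/(fρ)) |∂P/∂n| = 1.34×10⁻³ / (1.43×10⁻⁴ × 1.12) = 8.36 m/s

8.36 m/s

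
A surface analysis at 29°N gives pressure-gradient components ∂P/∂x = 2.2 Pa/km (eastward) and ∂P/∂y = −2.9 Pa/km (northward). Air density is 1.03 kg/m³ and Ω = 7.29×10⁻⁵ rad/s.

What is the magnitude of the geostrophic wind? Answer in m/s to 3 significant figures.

50.0 m/s

Coriolis parameter at 29°N:
f = 2Ω sin φ = 2 × 7.29×10⁻⁵ × sin 29° = 7.07×10⁻⁵ s⁻¹
Component geostrophic relations (x east, y north):
u_g = −(1/(fρ)) ∂P/∂y,  v_g = (1/(fρ)) ∂P/∂x
u_g = −(−2.9×10⁻³)/(7.07×10⁻⁵ × 1.03) = 39.8 m/s;  v_g = (2.2×10⁻³)/(7.07×10⁻⁵ × 1.03) = 30.2 m/s
|V_g| = √(u_g² + v_g²) = 50.0 m/s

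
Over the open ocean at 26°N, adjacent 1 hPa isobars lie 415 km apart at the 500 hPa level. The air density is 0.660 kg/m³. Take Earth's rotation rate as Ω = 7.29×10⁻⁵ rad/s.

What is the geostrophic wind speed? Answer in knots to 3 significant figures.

Coriolis parameter at 26°N:
f = 2Ω sin φ = 2 × 7.29×10⁻⁵ × sin 26° = 6.39×10⁻⁵ s⁻¹
Pressure gradient: |∂P/∂n| = 100 Pa / 415000 m = 2.41×10⁻⁴ Pa/m
Geostrophic balance (pressure-gradient force = Coriolis force):
V_g = (1/(fρ)) |∂P/∂n| = 2.41×10⁻⁴ / (6.39×10⁻⁵ × 0.660) = 5.71 m/s
Converting: 5.71 m/s × 1.944 = 11.1 knots

11.1 knots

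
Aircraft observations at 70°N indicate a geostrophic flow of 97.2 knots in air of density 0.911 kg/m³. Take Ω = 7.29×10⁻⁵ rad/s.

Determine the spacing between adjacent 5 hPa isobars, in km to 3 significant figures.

Coriolis parameter at 70°N:
f = 2Ω sin φ = 2 × 7.29×10⁻⁵ × sin 70° = 1.37×10⁻⁴ s⁻¹
Wind speed in SI: 97.2 knots = 50.0 m/s
Geostrophic balance rearranged: |∂P/∂n| = f ρ V_g
|∂P/∂n| = 1.37×10⁻⁴ × 0.911 × 50.0 = 6.24×10⁻³ Pa/m
Isobar spacing: Δn = ΔP/|∂P/∂n| = 500 Pa / 6.24×10⁻³ Pa/m = 80113 m ≈ 80.1 km

80.1 km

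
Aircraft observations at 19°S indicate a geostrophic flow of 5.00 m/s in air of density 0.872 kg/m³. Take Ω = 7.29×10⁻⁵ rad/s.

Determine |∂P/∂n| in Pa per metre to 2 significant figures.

Coriolis parameter at 19°S:
f = 2Ω sin φ = 2 × 7.29×10⁻⁵ × sin 19° = 4.75×10⁻⁵ s⁻¹
Geostrophic balance rearranged: |∂P/∂n| = f ρ V_g
|∂P/∂n| = 4.75×10⁻⁵ × 0.872 × 5.00 = 2.07×10⁻⁴ Pa/m

2.1×10⁻⁴ Pa/m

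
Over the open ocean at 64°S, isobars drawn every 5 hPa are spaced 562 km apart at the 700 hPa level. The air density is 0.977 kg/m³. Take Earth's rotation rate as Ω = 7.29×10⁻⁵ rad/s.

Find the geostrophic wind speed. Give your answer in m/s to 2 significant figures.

Coriolis parameter at 64°S:
f = 2Ω sin φ = 2 × 7.29×10⁻⁵ × sin 64° = 1.31×10⁻⁴ s⁻¹
Pressure gradient: |∂P/∂n| = 500 Pa / 562000 m = 8.90×10⁻⁴ Pa/m
Geostrophic balance (pressure-gradient force = Coriolis force):
V_g = (1/(fρ)) |∂P/∂n| = 8.90×10⁻⁴ / (1.31×10⁻⁴ × 0.977) = 6.95 m/s

6.9 m/s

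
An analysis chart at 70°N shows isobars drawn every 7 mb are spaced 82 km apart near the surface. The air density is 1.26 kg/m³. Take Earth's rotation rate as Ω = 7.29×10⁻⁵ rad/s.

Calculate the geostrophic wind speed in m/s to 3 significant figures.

49.5 m/s

Coriolis parameter at 70°N:
f = 2Ω sin φ = 2 × 7.29×10⁻⁵ × sin 70° = 1.37×10⁻⁴ s⁻¹
Pressure gradient: |∂P/∂n| = 700 Pa / 82000 m = 8.54×10⁻³ Pa/m
Geostrophic balance (pressure-gradient force = Coriolis force):
V_g = (1/(fρ)) |∂P/∂n| = 8.54×10⁻³ / (1.37×10⁻⁴ × 1.26) = 49.5 m/s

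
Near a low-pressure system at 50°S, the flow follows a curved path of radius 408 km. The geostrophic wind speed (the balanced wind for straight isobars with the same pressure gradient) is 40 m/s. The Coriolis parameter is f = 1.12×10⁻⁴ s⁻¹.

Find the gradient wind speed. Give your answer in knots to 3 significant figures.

Around a low, centrifugal force acts outward with Coriolis, so pressure-gradient force balances both:
(1/ρ)|∂P/∂n| = fV + V²/R  →  V² + fR·V − fR·V_g = 0
With fR = 1.12×10⁻⁴ × 408×10³ m = 45.7 m/s:
V = [−fR + √((fR)² + 4 fR V_g)]/2 = [−45.7 + √(45.7² + 4×45.7×40)]/2 = 25.6 m/s
Subgeostrophic (V < V_g = 40 m/s), as expected around a low.
Converting: 25.6 m/s × 1.944 = 49.8 knots

49.8 knots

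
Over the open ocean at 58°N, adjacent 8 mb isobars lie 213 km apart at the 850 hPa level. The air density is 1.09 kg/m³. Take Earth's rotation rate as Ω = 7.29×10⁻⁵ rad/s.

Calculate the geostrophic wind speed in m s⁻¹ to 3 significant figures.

Coriolis parameter at 58°N:
f = 2Ω sin φ = 2 × 7.29×10⁻⁵ × sin 58° = 1.24×10⁻⁴ s⁻¹
Pressure gradient: |∂P/∂n| = 800 Pa / 213000 m = 3.76×10⁻³ Pa/m
Geostrophic balance (pressure-gradient force = Coriolis force):
V_g = (1/(fρ)) |∂P/∂n| = 3.76×10⁻³ / (1.24×10⁻⁴ × 1.09) = 27.9 m/s

27.9 m s⁻¹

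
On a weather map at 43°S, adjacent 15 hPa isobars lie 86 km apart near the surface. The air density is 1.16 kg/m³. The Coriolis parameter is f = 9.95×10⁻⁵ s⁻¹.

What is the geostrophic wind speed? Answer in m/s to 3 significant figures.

Pressure gradient: |∂P/∂n| = 1500 Pa / 86000 m = 1.74×10⁻² Pa/m
Geostrophic balance (pressure-gradient force = Coriolis force):
V_g = (1/(fρ)) |∂P/∂n| = 1.74×10⁻² / (9.95×10⁻⁵ × 1.16) = 151 m/s

151 m/s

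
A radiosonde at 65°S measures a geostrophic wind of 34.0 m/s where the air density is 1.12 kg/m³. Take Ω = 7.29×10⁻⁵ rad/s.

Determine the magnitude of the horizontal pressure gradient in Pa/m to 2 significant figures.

Coriolis parameter at 65°S:
f = 2Ω sin φ = 2 × 7.29×10⁻⁵ × sin 65° = 1.32×10⁻⁴ s⁻¹
Geostrophic balance rearranged: |∂P/∂n| = f ρ V_g
|∂P/∂n| = 1.32×10⁻⁴ × 1.12 × 34.0 = 5.03×10⁻³ Pa/m

5.0×10⁻³ Pa/m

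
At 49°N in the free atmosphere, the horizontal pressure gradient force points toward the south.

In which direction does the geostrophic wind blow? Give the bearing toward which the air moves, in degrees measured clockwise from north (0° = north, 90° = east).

The pressure-gradient force points toward the south (bearing 180°).
Geostrophic balance: in the Northern Hemisphere the Coriolis force deflects motion to the right, so the geostrophic wind blows 90° to the right of the pressure-gradient force (low pressure on the left).
Rotating 180° by 90° clockwise gives 270° — the wind blows toward the west.

270°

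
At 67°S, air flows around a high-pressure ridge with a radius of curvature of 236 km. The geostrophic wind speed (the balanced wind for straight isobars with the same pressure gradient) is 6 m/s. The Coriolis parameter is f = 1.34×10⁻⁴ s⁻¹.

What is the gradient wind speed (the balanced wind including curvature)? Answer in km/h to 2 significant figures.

29 km/h

Around a high, pressure-gradient force acts outward with centrifugal, so Coriolis balances both:
fV = (1/ρ)|∂P/∂n| + V²/R  →  V² − fR·V + fR·V_g = 0
With fR = 1.34×10⁻⁴ × 236×10³ m = 31.6 m/s:
V = [fR − √((fR)² − 4 fR V_g)]/2 = [31.6 − √(31.6² − 4×31.6×6)]/2 = 8.05 m/s
Supergeostrophic (V > V_g = 6 m/s), as expected around a high.
Converting: 8.05 m/s × 3.6 = 29 km/h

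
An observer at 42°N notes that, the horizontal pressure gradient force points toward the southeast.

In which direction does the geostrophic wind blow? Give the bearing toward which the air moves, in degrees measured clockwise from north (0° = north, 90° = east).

The pressure-gradient force points toward the southeast (bearing 135°).
Geostrophic balance: in the Northern Hemisphere the Coriolis force deflects motion to the right, so the geostrophic wind blows 90° to the right of the pressure-gradient force (low pressure on the left).
Rotating 135° by 90° clockwise gives 225° — the wind blows toward the southwest.

225°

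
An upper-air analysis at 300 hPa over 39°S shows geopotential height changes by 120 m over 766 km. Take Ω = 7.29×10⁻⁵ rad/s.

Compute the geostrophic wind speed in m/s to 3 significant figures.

Coriolis parameter at 39°S:
f = 2Ω sin φ = 2 × 7.29×10⁻⁵ × sin 39° = 9.18×10⁻⁵ s⁻¹
Height gradient: |∂Z/∂n| = 120 m / 766000 m = 1.57×10⁻⁴
On a pressure surface, geostrophic balance gives V_g = (g/f)|∂Z/∂n|:
V_g = 9.81 × 1.57×10⁻⁴ / 9.18×10⁻⁵ = 16.7 m/s

16.7 m/s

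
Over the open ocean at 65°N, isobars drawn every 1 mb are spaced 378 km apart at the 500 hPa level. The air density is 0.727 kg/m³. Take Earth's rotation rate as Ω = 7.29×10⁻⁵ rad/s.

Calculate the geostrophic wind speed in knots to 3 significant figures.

Coriolis parameter at 65°N:
f = 2Ω sin φ = 2 × 7.29×10⁻⁵ × sin 65° = 1.32×10⁻⁴ s⁻¹
Pressure gradient: |∂P/∂n| = 100 Pa / 378000 m = 2.65×10⁻⁴ Pa/m
Geostrophic balance (pressure-gradient force = Coriolis force):
V_g = (1/(fρ)) |∂P/∂n| = 2.65×10⁻⁴ / (1.32×10⁻⁴ × 0.727) = 2.75 m/s
Converting: 2.75 m/s × 1.944 = 5.35 knots

5.35 knots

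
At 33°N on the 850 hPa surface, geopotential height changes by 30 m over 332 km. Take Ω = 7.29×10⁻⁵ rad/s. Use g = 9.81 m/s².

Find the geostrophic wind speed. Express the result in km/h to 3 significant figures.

Coriolis parameter at 33°N:
f = 2Ω sin φ = 2 × 7.29×10⁻⁵ × sin 33° = 7.94×10⁻⁵ s⁻¹
Height gradient: |∂Z/∂n| = 30 m / 332000 m = 9.04×10⁻⁵
On a pressure surface, geostrophic balance gives V_g = (g/f)|∂Z/∂n|:
V_g = 9.81 × 9.04×10⁻⁵ / 7.94×10⁻⁵ = 11.2 m/s
Converting: 11.2 m/s × 3.6 = 40.2 km/h

40.2 km/h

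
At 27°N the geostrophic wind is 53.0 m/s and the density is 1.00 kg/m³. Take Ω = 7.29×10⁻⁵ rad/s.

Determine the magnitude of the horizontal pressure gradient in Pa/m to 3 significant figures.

3.51×10⁻³ Pa/m

Coriolis parameter at 27°N:
f = 2Ω sin φ = 2 × 7.29×10⁻⁵ × sin 27° = 6.62×10⁻⁵ s⁻¹
Geostrophic balance rearranged: |∂P/∂n| = f ρ V_g
|∂P/∂n| = 6.62×10⁻⁵ × 1.00 × 53.0 = 3.51×10⁻³ Pa/m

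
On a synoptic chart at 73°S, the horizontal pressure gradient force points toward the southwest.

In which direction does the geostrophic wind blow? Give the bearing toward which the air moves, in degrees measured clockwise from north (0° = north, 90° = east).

The pressure-gradient force points toward the southwest (bearing 225°).
Geostrophic balance: in the Southern Hemisphere the Coriolis force deflects motion to the left, so the geostrophic wind blows 90° to the left of the pressure-gradient force (low pressure on the right).
Rotating 225° by 90° counterclockwise gives 135° — the wind blows toward the southeast.

135°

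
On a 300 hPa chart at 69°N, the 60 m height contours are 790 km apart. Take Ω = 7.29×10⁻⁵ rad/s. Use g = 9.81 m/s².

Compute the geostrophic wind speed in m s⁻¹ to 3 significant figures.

5.47 m s⁻¹

Coriolis parameter at 69°N:
f = 2Ω sin φ = 2 × 7.29×10⁻⁵ × sin 69° = 1.36×10⁻⁴ s⁻¹
Height gradient: |∂Z/∂n| = 60 m / 790000 m = 7.59×10⁻⁵
On a pressure surface, geostrophic balance gives V_g = (g/f)|∂Z/∂n|:
V_g = 9.81 × 7.59×10⁻⁵ / 1.36×10⁻⁴ = 5.47 m/s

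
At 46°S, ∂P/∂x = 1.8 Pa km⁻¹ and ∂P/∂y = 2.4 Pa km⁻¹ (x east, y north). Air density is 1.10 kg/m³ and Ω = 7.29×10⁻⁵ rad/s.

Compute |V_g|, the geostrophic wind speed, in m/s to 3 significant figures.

Coriolis parameter at 46°S:
f = 2Ω sin φ = 2 × 7.29×10⁻⁵ × sin 46° = 1.05×10⁻⁴ s⁻¹
In the Southern Hemisphere f is negative: f = −1.05×10⁻⁴ s⁻¹.
Component geostrophic relations (x east, y north):
u_g = −(1/(fρ)) ∂P/∂y,  v_g = (1/(fρ)) ∂P/∂x
u_g = −(2.4×10⁻³)/(−1.05×10⁻⁴ × 1.10) = 20.8 m/s;  v_g = (1.8×10⁻³)/(−1.05×10⁻⁴ × 1.10) = −15.6 m/s
|V_g| = √(u_g² + v_g²) = 26.0 m/s

26.0 m/s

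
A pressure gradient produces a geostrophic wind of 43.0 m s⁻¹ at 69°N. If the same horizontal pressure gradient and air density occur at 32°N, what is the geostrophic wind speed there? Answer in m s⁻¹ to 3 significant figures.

With the same pressure gradient and density, V_g ∝ 1/f ∝ 1/sin φ.
V₂ = V₁ · sin φ₁ / sin φ₂ = 43.0 × sin 69° / sin 32°
V₂ = 43.0 × 0.9336/0.5299 = 75.8 m s⁻¹

75.8 m s⁻¹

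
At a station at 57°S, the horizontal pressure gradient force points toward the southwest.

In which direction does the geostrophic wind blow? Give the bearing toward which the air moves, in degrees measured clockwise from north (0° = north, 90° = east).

The pressure-gradient force points toward the southwest (bearing 225°).
Geostrophic balance: in the Southern Hemisphere the Coriolis force deflects motion to the left, so the geostrophic wind blows 90° to the left of the pressure-gradient force (low pressure on the right).
Rotating 225° by 90° counterclockwise gives 135° — the wind blows toward the southeast.

135°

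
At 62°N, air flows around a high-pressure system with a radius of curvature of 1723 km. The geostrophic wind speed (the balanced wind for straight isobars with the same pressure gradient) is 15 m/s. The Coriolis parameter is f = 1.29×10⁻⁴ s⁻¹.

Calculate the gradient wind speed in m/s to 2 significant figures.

Around a high, pressure-gradient force acts outward with centrifugal, so Coriolis balances both:
fV = (1/ρ)|∂P/∂n| + V²/R  →  V² − fR·V + fR·V_g = 0
With fR = 1.29×10⁻⁴ × 1723×10³ m = 222 m/s:
V = [fR − √((fR)² − 4 fR V_g)]/2 = [222 − √(222² − 4×222×15)]/2 = 16.2 m/s
Supergeostrophic (V > V_g = 15 m/s), as expected around a high.

16 m/s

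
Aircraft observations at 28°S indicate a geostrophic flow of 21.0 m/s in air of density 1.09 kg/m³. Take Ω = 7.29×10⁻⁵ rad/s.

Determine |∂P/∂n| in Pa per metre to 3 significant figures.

Coriolis parameter at 28°S:
f = 2Ω sin φ = 2 × 7.29×10⁻⁵ × sin 28° = 6.84×10⁻⁵ s⁻¹
Geostrophic balance rearranged: |∂P/∂n| = f ρ V_g
|∂P/∂n| = 6.84×10⁻⁵ × 1.09 × 21.0 = 1.57×10⁻³ Pa/m

1.57×10⁻³ Pa/m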